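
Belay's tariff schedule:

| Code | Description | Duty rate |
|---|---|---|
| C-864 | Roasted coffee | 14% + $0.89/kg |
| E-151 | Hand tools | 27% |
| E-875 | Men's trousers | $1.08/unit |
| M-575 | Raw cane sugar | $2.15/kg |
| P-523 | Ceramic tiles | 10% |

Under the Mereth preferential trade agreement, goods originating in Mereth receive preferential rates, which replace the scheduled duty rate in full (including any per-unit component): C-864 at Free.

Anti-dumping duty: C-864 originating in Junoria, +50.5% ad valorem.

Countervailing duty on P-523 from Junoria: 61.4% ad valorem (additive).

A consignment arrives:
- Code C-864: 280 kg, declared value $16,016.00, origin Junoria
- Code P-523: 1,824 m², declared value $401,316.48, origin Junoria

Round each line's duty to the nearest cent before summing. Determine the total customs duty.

Line 1 (C-864, Junoria, 280 kg, $16,016.00):
Base rate for C-864 is 14% + $0.89/kg.
C-864 has an FTA preferential rate, but origin Junoria is not Mereth; base rate stands.
Additional duty on C-864 from Junoria: +50.5%. Applied ad valorem rate: 14% + 50.5% = 64.5%.
Duty = $16,016.00 × 64.5% + 280 × $0.89 = $10,579.52.
Line 2 (P-523, Junoria, 1,824 m², $401,316.48):
Base rate for P-523 is 10%.
Additional duty on P-523 from Junoria: +61.4%. Applied ad valorem rate: 10% + 61.4% = 71.4%.
Duty = $401,316.48 × 71.4% = $286,539.97.
Total = $10,579.52 + $286,539.97 = $297,119.49.

$297,119.49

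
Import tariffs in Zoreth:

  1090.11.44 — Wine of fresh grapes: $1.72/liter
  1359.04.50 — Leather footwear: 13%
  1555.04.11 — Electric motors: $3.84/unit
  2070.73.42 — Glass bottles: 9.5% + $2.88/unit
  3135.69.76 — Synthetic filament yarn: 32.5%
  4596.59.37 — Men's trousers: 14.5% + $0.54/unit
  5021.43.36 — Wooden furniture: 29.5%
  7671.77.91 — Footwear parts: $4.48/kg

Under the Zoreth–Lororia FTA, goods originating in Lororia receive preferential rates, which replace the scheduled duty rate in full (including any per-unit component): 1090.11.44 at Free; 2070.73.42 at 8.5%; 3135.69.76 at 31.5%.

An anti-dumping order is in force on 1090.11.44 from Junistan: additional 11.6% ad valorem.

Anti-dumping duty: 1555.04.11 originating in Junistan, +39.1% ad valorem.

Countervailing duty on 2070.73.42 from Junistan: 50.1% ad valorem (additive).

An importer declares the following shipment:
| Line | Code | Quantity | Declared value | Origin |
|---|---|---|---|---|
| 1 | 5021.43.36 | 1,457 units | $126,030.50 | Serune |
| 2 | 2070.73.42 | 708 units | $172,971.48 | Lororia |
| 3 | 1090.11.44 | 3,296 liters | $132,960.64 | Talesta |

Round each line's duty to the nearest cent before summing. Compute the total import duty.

$57,550.70

Line 1 (5021.43.36, Serune, 1,457 units, $126,030.50):
Base rate for 5021.43.36 is 29.5%.
Duty = $126,030.50 × 29.5% = $37,179.00.
Line 2 (2070.73.42, Lororia, 708 units, $172,971.48):
Base rate for 2070.73.42 is 9.5% + $2.88/unit.
Origin Lororia qualifies under the Zoreth–Lororia agreement and 2070.73.42 is covered: preferential rate 8.5% applies instead.
The additional-duty order on 2070.73.42 targets Junistan, not Lororia; it does not apply.
Duty = $172,971.48 × 8.5% = $14,702.58.
Line 3 (1090.11.44, Talesta, 3,296 liters, $132,960.64):
Base rate for 1090.11.44 is $1.72/liter.
1090.11.44 has an FTA preferential rate, but origin Talesta is not Lororia; base rate stands.
The additional-duty order on 1090.11.44 targets Junistan, not Talesta; it does not apply.
Duty = 3,296 × $1.72 = $5,669.12.
Total = $37,179.00 + $14,702.58 + $5,669.12 = $57,550.70.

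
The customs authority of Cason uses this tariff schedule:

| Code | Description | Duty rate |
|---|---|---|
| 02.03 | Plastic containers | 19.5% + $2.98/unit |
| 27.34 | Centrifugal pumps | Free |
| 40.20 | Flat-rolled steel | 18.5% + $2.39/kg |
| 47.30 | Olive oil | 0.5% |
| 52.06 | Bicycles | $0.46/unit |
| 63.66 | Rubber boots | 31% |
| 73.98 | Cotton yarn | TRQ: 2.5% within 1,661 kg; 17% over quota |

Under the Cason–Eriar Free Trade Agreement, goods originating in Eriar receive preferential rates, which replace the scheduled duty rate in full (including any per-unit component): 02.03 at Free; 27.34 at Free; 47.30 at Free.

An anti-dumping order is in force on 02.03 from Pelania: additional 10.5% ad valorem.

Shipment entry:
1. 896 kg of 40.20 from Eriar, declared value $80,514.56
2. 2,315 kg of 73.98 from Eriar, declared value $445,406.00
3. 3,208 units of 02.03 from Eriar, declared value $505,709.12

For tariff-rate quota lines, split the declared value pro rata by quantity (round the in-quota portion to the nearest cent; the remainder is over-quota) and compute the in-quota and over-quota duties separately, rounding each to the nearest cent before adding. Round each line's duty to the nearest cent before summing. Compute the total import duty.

$46,417.07

Line 1 (40.20, Eriar, 896 kg, $80,514.56):
Base rate for 40.20 is 18.5% + $2.39/kg.
Origin Eriar is the FTA partner but 40.20 is not on the preference list; base rate stands.
Duty = $80,514.56 × 18.5% + 896 × $2.39 = $17,036.63.
Line 2 (73.98, Eriar, 2,315 kg, $445,406.00):
Code 73.98 is under a tariff-rate quota (threshold 1,661 kg). In-quota: 1,661 kg at 2.5%; over-quota: 654 kg at 17%.
Pro-rata value split: in-quota = $445,406.00 × 1,661/2,315 = $319,576.40; over-quota = $445,406.00 − $319,576.40 = $125,829.60.
In-quota duty = $319,576.40 × 2.5% = $7,989.41. Over-quota duty = $125,829.60 × 17% = $21,391.03.
Line duty = $7,989.41 + $21,391.03 = $29,380.44.
Line 3 (02.03, Eriar, 3,208 units, $505,709.12):
Base rate for 02.03 is 19.5% + $2.98/unit.
Origin Eriar qualifies under the Cason–Eriar agreement and 02.03 is covered: preferential rate Free applies instead.
The additional-duty order on 02.03 targets Pelania, not Eriar; it does not apply.
Duty = $505,709.12 × 0% = $0.00.
Total = $17,036.63 + $29,380.44 + $0.00 = $46,417.07.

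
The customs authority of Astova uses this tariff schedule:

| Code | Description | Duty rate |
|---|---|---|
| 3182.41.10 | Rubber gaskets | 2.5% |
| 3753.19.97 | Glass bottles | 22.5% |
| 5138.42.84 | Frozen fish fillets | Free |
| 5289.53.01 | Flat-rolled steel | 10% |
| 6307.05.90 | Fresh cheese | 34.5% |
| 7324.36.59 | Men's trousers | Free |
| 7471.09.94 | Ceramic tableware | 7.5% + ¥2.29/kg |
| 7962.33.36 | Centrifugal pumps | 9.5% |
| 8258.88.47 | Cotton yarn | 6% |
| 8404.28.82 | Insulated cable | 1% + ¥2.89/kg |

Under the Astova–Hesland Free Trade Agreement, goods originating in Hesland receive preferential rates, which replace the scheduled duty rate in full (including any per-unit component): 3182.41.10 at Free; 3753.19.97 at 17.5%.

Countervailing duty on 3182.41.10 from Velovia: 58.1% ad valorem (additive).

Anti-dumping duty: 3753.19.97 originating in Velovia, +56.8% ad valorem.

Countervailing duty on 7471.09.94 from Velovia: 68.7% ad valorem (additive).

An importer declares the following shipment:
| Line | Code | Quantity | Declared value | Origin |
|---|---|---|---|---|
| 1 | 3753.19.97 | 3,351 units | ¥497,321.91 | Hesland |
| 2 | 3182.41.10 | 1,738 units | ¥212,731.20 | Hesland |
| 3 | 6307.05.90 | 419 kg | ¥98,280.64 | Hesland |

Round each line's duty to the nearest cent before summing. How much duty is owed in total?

¥120,938.15

Line 1 (3753.19.97, Hesland, 3,351 units, ¥497,321.91):
Base rate for 3753.19.97 is 22.5%.
Origin Hesland qualifies under the Astova–Hesland agreement and 3753.19.97 is covered: preferential rate 17.5% applies instead.
The additional-duty order on 3753.19.97 targets Velovia, not Hesland; it does not apply.
Duty = ¥497,321.91 × 17.5% = ¥87,031.33.
Line 2 (3182.41.10, Hesland, 1,738 units, ¥212,731.20):
Base rate for 3182.41.10 is 2.5%.
Origin Hesland qualifies under the Astova–Hesland agreement and 3182.41.10 is covered: preferential rate Free applies instead.
The additional-duty order on 3182.41.10 targets Velovia, not Hesland; it does not apply.
Duty = ¥212,731.20 × 0% = ¥0.00.
Line 3 (6307.05.90, Hesland, 419 kg, ¥98,280.64):
Base rate for 6307.05.90 is 34.5%.
Origin Hesland is the FTA partner but 6307.05.90 is not on the preference list; base rate stands.
Duty = ¥98,280.64 × 34.5% = ¥33,906.82.
Total = ¥87,031.33 + ¥0.00 + ¥33,906.82 = ¥120,938.15.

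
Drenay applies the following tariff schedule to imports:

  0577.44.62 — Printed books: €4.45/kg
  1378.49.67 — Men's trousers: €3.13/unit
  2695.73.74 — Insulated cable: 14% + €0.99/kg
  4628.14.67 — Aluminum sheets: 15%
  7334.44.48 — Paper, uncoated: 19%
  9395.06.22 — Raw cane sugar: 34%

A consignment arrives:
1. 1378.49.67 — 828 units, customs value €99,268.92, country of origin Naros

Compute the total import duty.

€2,591.64

Line 1 (1378.49.67, Naros, 828 units, €99,268.92):
Base rate for 1378.49.67 is €3.13/unit.
Duty = 828 × €3.13 = €2,591.64.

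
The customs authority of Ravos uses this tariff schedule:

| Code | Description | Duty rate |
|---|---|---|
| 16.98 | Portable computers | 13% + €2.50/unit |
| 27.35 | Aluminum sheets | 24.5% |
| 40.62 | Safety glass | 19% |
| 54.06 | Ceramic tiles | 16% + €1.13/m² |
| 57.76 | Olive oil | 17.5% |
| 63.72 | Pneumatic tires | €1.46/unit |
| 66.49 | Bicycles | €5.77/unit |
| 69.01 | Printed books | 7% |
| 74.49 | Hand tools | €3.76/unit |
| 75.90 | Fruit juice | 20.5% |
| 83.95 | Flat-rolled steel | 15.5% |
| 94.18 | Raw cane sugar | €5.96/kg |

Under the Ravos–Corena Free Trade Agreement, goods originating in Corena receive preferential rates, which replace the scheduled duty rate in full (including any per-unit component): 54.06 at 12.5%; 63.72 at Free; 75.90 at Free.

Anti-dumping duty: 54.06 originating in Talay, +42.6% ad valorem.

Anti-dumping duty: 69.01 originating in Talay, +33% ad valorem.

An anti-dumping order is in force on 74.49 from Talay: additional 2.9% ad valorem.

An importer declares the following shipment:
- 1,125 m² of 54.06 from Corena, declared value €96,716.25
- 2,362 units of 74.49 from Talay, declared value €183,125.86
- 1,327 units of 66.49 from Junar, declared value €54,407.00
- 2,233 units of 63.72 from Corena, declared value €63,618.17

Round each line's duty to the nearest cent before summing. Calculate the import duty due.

Line 1 (54.06, Corena, 1,125 m², €96,716.25):
Base rate for 54.06 is 16% + €1.13/m².
Origin Corena qualifies under the Ravos–Corena agreement and 54.06 is covered: preferential rate 12.5% applies instead.
The additional-duty order on 54.06 targets Talay, not Corena; it does not apply.
Duty = €96,716.25 × 12.5% = €12,089.53.
Line 2 (74.49, Talay, 2,362 units, €183,125.86):
Base rate for 74.49 is €3.76/unit.
Additional duty on 74.49 from Talay: +2.9% ad valorem. Applied ad valorem rate = 2.9%.
Duty = €183,125.86 × 2.9% + 2,362 × €3.76 = €14,191.77.
Line 3 (66.49, Junar, 1,327 units, €54,407.00):
Base rate for 66.49 is €5.77/unit.
Duty = 1,327 × €5.77 = €7,656.79.
Line 4 (63.72, Corena, 2,233 units, €63,618.17):
Base rate for 63.72 is €1.46/unit.
Origin Corena qualifies under the Ravos–Corena agreement and 63.72 is covered: preferential rate Free applies instead.
Duty = €63,618.17 × 0% = €0.00.
Total = €12,089.53 + €14,191.77 + €7,656.79 + €0.00 = €33,938.09.

€33,938.09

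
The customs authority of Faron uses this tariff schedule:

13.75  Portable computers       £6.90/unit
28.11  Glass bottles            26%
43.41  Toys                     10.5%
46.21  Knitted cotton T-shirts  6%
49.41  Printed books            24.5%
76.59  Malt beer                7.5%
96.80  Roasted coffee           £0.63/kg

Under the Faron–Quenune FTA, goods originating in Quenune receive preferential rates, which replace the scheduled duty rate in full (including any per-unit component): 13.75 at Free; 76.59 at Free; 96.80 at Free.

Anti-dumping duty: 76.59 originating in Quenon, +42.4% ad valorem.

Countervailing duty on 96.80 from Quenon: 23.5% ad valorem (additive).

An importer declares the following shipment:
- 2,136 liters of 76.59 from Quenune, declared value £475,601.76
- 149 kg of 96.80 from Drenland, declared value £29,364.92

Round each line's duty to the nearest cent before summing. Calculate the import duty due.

Line 1 (76.59, Quenune, 2,136 liters, £475,601.76):
Base rate for 76.59 is 7.5%.
Origin Quenune qualifies under the Faron–Quenune agreement and 76.59 is covered: preferential rate Free applies instead.
The additional-duty order on 76.59 targets Quenon, not Quenune; it does not apply.
Duty = £475,601.76 × 0% = £0.00.
Line 2 (96.80, Drenland, 149 kg, £29,364.92):
Base rate for 96.80 is £0.63/kg.
96.80 has an FTA preferential rate, but origin Drenland is not Quenune; base rate stands.
The additional-duty order on 96.80 targets Quenon, not Drenland; it does not apply.
Duty = 149 × £0.63 = £93.87.
Total = £0.00 + £93.87 = £93.87.

£93.87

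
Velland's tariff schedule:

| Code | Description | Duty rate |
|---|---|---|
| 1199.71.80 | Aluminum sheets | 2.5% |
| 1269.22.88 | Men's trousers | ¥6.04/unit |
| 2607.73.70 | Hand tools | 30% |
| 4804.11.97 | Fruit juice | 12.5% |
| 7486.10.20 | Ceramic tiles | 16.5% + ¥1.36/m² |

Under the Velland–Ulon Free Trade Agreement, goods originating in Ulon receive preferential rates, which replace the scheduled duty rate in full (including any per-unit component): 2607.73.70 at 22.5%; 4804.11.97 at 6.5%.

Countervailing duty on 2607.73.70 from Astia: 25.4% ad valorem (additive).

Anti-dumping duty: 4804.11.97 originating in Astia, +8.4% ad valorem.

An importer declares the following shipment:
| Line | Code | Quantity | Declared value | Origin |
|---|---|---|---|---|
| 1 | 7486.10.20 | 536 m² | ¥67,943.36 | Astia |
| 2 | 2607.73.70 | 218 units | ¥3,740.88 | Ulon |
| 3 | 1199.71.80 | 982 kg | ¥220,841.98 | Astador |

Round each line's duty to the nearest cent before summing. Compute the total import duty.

Line 1 (7486.10.20, Astia, 536 m², ¥67,943.36):
Base rate for 7486.10.20 is 16.5% + ¥1.36/m².
Duty = ¥67,943.36 × 16.5% + 536 × ¥1.36 = ¥11,939.61.
Line 2 (2607.73.70, Ulon, 218 units, ¥3,740.88):
Base rate for 2607.73.70 is 30%.
Origin Ulon qualifies under the Velland–Ulon agreement and 2607.73.70 is covered: preferential rate 22.5% applies instead.
The additional-duty order on 2607.73.70 targets Astia, not Ulon; it does not apply.
Duty = ¥3,740.88 × 22.5% = ¥841.70.
Line 3 (1199.71.80, Astador, 982 kg, ¥220,841.98):
Base rate for 1199.71.80 is 2.5%.
Duty = ¥220,841.98 × 2.5% = ¥5,521.05.
Total = ¥11,939.61 + ¥841.70 + ¥5,521.05 = ¥18,302.36.

¥18,302.36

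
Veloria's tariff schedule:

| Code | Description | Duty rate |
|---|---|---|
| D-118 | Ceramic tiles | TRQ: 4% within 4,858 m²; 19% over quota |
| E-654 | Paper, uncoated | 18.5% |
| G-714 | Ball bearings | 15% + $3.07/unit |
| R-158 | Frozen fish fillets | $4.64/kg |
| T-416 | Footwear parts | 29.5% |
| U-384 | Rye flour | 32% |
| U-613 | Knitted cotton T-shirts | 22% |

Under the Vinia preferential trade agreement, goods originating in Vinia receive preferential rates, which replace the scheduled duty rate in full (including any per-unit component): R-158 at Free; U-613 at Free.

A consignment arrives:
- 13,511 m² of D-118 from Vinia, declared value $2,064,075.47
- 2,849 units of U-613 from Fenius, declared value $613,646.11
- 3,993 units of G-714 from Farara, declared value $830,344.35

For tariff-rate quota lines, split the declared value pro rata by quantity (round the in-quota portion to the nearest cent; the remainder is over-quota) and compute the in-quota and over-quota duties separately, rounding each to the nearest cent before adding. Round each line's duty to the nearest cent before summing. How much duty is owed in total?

Line 1 (D-118, Vinia, 13,511 m², $2,064,075.47):
Code D-118 is under a tariff-rate quota (threshold 4,858 m²). In-quota: 4,858 m² at 4%; over-quota: 8,653 m² at 19%.
Pro-rata value split: in-quota = $2,064,075.47 × 4,858/13,511 = $742,156.66; over-quota = $2,064,075.47 − $742,156.66 = $1,321,918.81.
In-quota duty = $742,156.66 × 4% = $29,686.27. Over-quota duty = $1,321,918.81 × 19% = $251,164.57.
Line duty = $29,686.27 + $251,164.57 = $280,850.84.
Line 2 (U-613, Fenius, 2,849 units, $613,646.11):
Base rate for U-613 is 22%.
U-613 has an FTA preferential rate, but origin Fenius is not Vinia; base rate stands.
Duty = $613,646.11 × 22% = $135,002.14.
Line 3 (G-714, Farara, 3,993 units, $830,344.35):
Base rate for G-714 is 15% + $3.07/unit.
Duty = $830,344.35 × 15% + 3,993 × $3.07 = $136,810.16.
Total = $280,850.84 + $135,002.14 + $136,810.16 = $552,663.14.

$552,663.14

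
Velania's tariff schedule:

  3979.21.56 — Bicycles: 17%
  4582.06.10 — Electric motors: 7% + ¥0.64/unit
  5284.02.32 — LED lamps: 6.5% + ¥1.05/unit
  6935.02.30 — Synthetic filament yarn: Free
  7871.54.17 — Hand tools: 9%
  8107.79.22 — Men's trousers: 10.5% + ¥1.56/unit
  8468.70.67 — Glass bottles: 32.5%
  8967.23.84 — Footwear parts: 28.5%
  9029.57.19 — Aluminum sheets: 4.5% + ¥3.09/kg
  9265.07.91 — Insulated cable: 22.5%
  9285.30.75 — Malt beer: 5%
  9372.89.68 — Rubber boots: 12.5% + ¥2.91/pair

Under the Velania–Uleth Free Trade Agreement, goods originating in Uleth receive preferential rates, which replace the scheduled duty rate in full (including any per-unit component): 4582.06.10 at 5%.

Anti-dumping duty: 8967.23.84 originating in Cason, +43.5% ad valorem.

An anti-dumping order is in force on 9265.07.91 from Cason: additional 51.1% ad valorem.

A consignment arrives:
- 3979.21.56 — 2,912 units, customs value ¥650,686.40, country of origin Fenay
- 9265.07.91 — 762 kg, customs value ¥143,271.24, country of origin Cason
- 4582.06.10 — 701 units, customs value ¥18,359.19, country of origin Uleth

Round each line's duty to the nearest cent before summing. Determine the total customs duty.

Line 1 (3979.21.56, Fenay, 2,912 units, ¥650,686.40):
Base rate for 3979.21.56 is 17%.
Duty = ¥650,686.40 × 17% = ¥110,616.69.
Line 2 (9265.07.91, Cason, 762 kg, ¥143,271.24):
Base rate for 9265.07.91 is 22.5%.
Additional duty on 9265.07.91 from Cason: +51.1%. Applied ad valorem rate: 22.5% + 51.1% = 73.6%.
Duty = ¥143,271.24 × 73.6% = ¥105,447.63.
Line 3 (4582.06.10, Uleth, 701 units, ¥18,359.19):
Base rate for 4582.06.10 is 7% + ¥0.64/unit.
Origin Uleth qualifies under the Velania–Uleth agreement and 4582.06.10 is covered: preferential rate 5% applies instead.
Duty = ¥18,359.19 × 5% = ¥917.96.
Total = ¥110,616.69 + ¥105,447.63 + ¥917.96 = ¥216,982.28.

¥216,982.28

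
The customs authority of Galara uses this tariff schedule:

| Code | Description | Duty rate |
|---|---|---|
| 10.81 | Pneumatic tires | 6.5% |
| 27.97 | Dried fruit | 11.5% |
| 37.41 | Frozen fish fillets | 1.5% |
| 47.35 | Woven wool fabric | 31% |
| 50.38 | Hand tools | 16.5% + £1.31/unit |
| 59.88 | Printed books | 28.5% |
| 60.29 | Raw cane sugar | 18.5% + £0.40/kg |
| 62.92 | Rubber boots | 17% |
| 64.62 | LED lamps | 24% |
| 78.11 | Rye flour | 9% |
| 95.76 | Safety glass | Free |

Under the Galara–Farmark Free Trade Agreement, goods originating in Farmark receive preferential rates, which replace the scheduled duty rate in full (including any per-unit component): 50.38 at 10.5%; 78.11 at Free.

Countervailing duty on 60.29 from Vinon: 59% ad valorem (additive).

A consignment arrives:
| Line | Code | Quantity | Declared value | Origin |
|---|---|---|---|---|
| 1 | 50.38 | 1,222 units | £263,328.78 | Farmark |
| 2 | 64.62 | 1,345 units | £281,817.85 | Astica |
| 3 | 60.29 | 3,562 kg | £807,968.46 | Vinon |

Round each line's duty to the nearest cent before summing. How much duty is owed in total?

Line 1 (50.38, Farmark, 1,222 units, £263,328.78):
Base rate for 50.38 is 16.5% + £1.31/unit.
Origin Farmark qualifies under the Galara–Farmark agreement and 50.38 is covered: preferential rate 10.5% applies instead.
Duty = £263,328.78 × 10.5% = £27,649.52.
Line 2 (64.62, Astica, 1,345 units, £281,817.85):
Base rate for 64.62 is 24%.
Duty = £281,817.85 × 24% = £67,636.28.
Line 3 (60.29, Vinon, 3,562 kg, £807,968.46):
Base rate for 60.29 is 18.5% + £0.40/kg.
Additional duty on 60.29 from Vinon: +59%. Applied ad valorem rate: 18.5% + 59% = 77.5%.
Duty = £807,968.46 × 77.5% + 3,562 × £0.40 = £627,600.36.
Total = £27,649.52 + £67,636.28 + £627,600.36 = £722,886.16.

£722,886.16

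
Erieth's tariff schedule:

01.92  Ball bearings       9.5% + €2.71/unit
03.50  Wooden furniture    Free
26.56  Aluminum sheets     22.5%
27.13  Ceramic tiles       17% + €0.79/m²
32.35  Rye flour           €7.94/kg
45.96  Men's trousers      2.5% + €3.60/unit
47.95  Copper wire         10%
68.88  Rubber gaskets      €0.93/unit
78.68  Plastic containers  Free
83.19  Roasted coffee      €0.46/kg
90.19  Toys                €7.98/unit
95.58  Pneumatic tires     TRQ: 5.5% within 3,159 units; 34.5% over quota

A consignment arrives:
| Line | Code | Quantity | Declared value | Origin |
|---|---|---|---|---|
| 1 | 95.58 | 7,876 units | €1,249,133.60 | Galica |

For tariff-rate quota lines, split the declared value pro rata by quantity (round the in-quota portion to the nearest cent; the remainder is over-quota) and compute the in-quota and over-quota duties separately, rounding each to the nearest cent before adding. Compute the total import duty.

€285,656.05

Line 1 (95.58, Galica, 7,876 units, €1,249,133.60):
Code 95.58 is under a tariff-rate quota (threshold 3,159 units). In-quota: 3,159 units at 5.5%; over-quota: 4,717 units at 34.5%.
Pro-rata value split: in-quota = €1,249,133.60 × 3,159/7,876 = €501,017.40; over-quota = €1,249,133.60 − €501,017.40 = €748,116.20.
In-quota duty = €501,017.40 × 5.5% = €27,555.96. Over-quota duty = €748,116.20 × 34.5% = €258,100.09.
Line duty = €27,555.96 + €258,100.09 = €285,656.05.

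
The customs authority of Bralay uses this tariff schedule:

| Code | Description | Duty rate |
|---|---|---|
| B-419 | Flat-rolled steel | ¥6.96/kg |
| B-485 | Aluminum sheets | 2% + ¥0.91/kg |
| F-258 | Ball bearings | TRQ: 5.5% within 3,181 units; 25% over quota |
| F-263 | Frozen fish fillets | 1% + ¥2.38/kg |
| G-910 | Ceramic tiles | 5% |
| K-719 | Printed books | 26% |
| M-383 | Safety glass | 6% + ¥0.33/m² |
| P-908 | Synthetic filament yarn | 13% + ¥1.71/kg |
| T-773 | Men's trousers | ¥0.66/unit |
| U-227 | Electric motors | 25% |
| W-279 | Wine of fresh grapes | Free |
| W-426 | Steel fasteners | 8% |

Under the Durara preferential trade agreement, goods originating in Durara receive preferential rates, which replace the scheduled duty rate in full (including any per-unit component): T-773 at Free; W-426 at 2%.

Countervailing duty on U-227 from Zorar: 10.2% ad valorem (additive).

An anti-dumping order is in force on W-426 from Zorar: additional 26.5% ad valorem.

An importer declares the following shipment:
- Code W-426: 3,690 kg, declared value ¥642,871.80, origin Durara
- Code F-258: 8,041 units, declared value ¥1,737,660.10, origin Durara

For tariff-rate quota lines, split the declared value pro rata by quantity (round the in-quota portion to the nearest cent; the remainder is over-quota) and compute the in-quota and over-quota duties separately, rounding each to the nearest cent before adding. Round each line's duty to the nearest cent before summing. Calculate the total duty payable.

Line 1 (W-426, Durara, 3,690 kg, ¥642,871.80):
Base rate for W-426 is 8%.
Origin Durara qualifies under the Bralay–Durara agreement and W-426 is covered: preferential rate 2% applies instead.
The additional-duty order on W-426 targets Zorar, not Durara; it does not apply.
Duty = ¥642,871.80 × 2% = ¥12,857.44.
Line 2 (F-258, Durara, 8,041 units, ¥1,737,660.10):
Code F-258 is under a tariff-rate quota (threshold 3,181 units). In-quota: 3,181 units at 5.5%; over-quota: 4,860 units at 25%.
Pro-rata value split: in-quota = ¥1,737,660.10 × 3,181/8,041 = ¥687,414.10; over-quota = ¥1,737,660.10 − ¥687,414.10 = ¥1,050,246.00.
In-quota duty = ¥687,414.10 × 5.5% = ¥37,807.78. Over-quota duty = ¥1,050,246.00 × 25% = ¥262,561.50.
Line duty = ¥37,807.78 + ¥262,561.50 = ¥300,369.28.
Total = ¥12,857.44 + ¥300,369.28 = ¥313,226.72.

¥313,226.72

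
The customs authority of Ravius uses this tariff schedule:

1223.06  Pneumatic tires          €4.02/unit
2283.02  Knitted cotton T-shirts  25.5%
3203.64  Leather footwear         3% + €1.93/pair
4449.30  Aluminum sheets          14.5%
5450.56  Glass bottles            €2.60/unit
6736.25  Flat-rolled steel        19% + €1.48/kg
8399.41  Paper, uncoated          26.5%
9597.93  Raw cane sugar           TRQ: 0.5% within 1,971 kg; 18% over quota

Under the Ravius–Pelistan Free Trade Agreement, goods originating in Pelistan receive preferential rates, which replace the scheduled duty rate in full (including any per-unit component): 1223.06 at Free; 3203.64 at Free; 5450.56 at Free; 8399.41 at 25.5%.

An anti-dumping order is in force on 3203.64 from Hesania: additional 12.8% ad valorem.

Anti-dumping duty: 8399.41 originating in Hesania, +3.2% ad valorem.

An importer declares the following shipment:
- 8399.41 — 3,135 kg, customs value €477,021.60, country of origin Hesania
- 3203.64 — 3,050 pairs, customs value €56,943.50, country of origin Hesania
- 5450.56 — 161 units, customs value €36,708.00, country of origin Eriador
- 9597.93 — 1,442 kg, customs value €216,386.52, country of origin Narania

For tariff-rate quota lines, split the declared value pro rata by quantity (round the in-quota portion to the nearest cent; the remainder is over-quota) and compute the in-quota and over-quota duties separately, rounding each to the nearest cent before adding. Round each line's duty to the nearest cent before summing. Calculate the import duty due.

€158,059.52

Line 1 (8399.41, Hesania, 3,135 kg, €477,021.60):
Base rate for 8399.41 is 26.5%.
8399.41 has an FTA preferential rate, but origin Hesania is not Pelistan; base rate stands.
Additional duty on 8399.41 from Hesania: +3.2%. Applied ad valorem rate: 26.5% + 3.2% = 29.7%.
Duty = €477,021.60 × 29.7% = €141,675.42.
Line 2 (3203.64, Hesania, 3,050 pairs, €56,943.50):
Base rate for 3203.64 is 3% + €1.93/pair.
3203.64 has an FTA preferential rate, but origin Hesania is not Pelistan; base rate stands.
Additional duty on 3203.64 from Hesania: +12.8%. Applied ad valorem rate: 3% + 12.8% = 15.8%.
Duty = €56,943.50 × 15.8% + 3,050 × €1.93 = €14,883.57.
Line 3 (5450.56, Eriador, 161 units, €36,708.00):
Base rate for 5450.56 is €2.60/unit.
5450.56 has an FTA preferential rate, but origin Eriador is not Pelistan; base rate stands.
Duty = 161 × €2.60 = €418.60.
Line 4 (9597.93, Narania, 1,442 kg, €216,386.52):
Code 9597.93 is under a tariff-rate quota (threshold 1,971 kg). Quantity 1,442 kg is within the quota, so the in-quota rate 0.5% applies to the full value.
Duty = €216,386.52 × 0.5% = €1,081.93.
Total = €141,675.42 + €14,883.57 + €418.60 + €1,081.93 = €158,059.52.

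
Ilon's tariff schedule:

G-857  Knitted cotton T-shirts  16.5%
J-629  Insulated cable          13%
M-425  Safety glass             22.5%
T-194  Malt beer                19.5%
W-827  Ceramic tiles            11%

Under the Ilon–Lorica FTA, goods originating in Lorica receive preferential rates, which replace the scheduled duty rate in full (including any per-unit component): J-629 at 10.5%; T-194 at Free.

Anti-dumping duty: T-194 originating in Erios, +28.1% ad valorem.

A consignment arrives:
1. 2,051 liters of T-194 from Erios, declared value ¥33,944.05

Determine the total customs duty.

Line 1 (T-194, Erios, 2,051 liters, ¥33,944.05):
Base rate for T-194 is 19.5%.
T-194 has an FTA preferential rate, but origin Erios is not Lorica; base rate stands.
Additional duty on T-194 from Erios: +28.1%. Applied ad valorem rate: 19.5% + 28.1% = 47.6%.
Duty = ¥33,944.05 × 47.6% = ¥16,157.37.

¥16,157.37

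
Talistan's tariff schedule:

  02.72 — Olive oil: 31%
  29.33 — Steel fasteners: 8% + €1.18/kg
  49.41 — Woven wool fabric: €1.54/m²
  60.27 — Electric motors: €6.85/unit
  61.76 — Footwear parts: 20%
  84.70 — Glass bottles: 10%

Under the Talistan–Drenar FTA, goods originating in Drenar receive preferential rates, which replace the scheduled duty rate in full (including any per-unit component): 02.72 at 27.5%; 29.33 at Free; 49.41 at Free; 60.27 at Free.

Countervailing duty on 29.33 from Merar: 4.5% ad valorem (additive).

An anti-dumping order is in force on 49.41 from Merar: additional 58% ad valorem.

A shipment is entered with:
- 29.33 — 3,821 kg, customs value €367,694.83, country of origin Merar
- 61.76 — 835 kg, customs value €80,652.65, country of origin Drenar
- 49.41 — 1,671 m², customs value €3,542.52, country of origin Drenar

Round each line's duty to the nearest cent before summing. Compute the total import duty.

€66,601.16

Line 1 (29.33, Merar, 3,821 kg, €367,694.83):
Base rate for 29.33 is 8% + €1.18/kg.
29.33 has an FTA preferential rate, but origin Merar is not Drenar; base rate stands.
Additional duty on 29.33 from Merar: +4.5%. Applied ad valorem rate: 8% + 4.5% = 12.5%.
Duty = €367,694.83 × 12.5% + 3,821 × €1.18 = €50,470.63.
Line 2 (61.76, Drenar, 835 kg, €80,652.65):
Base rate for 61.76 is 20%.
Origin Drenar is the FTA partner but 61.76 is not on the preference list; base rate stands.
Duty = €80,652.65 × 20% = €16,130.53.
Line 3 (49.41, Drenar, 1,671 m², €3,542.52):
Base rate for 49.41 is €1.54/m².
Origin Drenar qualifies under the Talistan–Drenar agreement and 49.41 is covered: preferential rate Free applies instead.
The additional-duty order on 49.41 targets Merar, not Drenar; it does not apply.
Duty = €3,542.52 × 0% = €0.00.
Total = €50,470.63 + €16,130.53 + €0.00 = €66,601.16.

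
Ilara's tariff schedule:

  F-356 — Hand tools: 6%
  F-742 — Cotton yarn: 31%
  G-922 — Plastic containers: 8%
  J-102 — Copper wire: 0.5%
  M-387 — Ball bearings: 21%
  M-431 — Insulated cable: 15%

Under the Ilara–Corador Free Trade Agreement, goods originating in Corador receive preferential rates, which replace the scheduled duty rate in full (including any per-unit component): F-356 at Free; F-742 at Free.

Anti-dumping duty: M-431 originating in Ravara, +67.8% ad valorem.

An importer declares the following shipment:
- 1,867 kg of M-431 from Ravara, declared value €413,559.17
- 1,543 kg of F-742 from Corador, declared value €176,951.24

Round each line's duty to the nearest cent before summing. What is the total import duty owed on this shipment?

Line 1 (M-431, Ravara, 1,867 kg, €413,559.17):
Base rate for M-431 is 15%.
Additional duty on M-431 from Ravara: +67.8%. Applied ad valorem rate: 15% + 67.8% = 82.8%.
Duty = €413,559.17 × 82.8% = €342,426.99.
Line 2 (F-742, Corador, 1,543 kg, €176,951.24):
Base rate for F-742 is 31%.
Origin Corador qualifies under the Ilara–Corador agreement and F-742 is covered: preferential rate Free applies instead.
Duty = €176,951.24 × 0% = €0.00.
Total = €342,426.99 + €0.00 = €342,426.99.

€342,426.99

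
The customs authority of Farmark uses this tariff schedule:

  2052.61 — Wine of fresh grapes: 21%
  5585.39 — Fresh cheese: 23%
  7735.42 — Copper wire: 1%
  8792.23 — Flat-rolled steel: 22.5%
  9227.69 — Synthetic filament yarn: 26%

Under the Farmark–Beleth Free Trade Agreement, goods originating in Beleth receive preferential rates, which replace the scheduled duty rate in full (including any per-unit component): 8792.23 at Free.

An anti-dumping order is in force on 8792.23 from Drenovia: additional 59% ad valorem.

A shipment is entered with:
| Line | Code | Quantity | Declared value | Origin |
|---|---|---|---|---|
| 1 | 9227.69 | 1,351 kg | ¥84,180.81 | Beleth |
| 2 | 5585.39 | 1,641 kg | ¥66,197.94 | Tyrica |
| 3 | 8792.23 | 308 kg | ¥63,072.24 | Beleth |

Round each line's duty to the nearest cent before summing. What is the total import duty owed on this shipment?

Line 1 (9227.69, Beleth, 1,351 kg, ¥84,180.81):
Base rate for 9227.69 is 26%.
Origin Beleth is the FTA partner but 9227.69 is not on the preference list; base rate stands.
Duty = ¥84,180.81 × 26% = ¥21,887.01.
Line 2 (5585.39, Tyrica, 1,641 kg, ¥66,197.94):
Base rate for 5585.39 is 23%.
Duty = ¥66,197.94 × 23% = ¥15,225.53.
Line 3 (8792.23, Beleth, 308 kg, ¥63,072.24):
Base rate for 8792.23 is 22.5%.
Origin Beleth qualifies under the Farmark–Beleth agreement and 8792.23 is covered: preferential rate Free applies instead.
The additional-duty order on 8792.23 targets Drenovia, not Beleth; it does not apply.
Duty = ¥63,072.24 × 0% = ¥0.00.
Total = ¥21,887.01 + ¥15,225.53 + ¥0.00 = ¥37,112.54.

¥37,112.54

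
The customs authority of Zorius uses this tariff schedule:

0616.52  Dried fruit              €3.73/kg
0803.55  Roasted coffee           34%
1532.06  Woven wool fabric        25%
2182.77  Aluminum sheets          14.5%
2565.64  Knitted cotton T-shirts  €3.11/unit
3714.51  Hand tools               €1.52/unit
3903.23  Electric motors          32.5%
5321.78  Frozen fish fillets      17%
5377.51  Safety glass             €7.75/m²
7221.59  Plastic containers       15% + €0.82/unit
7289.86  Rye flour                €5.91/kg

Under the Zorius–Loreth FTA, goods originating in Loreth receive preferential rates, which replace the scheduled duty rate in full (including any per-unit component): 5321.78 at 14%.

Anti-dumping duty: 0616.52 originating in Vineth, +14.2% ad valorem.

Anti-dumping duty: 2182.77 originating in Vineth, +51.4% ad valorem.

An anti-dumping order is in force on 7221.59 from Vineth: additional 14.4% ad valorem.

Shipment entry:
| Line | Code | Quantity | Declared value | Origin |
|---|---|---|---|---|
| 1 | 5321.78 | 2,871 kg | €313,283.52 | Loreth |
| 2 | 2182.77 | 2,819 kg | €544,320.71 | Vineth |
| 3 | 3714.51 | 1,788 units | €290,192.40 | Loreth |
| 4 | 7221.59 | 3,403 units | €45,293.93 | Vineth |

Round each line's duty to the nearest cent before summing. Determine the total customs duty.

€421,391.68

Line 1 (5321.78, Loreth, 2,871 kg, €313,283.52):
Base rate for 5321.78 is 17%.
Origin Loreth qualifies under the Zorius–Loreth agreement and 5321.78 is covered: preferential rate 14% applies instead.
Duty = €313,283.52 × 14% = €43,859.69.
Line 2 (2182.77, Vineth, 2,819 kg, €544,320.71):
Base rate for 2182.77 is 14.5%.
Additional duty on 2182.77 from Vineth: +51.4%. Applied ad valorem rate: 14.5% + 51.4% = 65.9%.
Duty = €544,320.71 × 65.9% = €358,707.35.
Line 3 (3714.51, Loreth, 1,788 units, €290,192.40):
Base rate for 3714.51 is €1.52/unit.
Origin Loreth is the FTA partner but 3714.51 is not on the preference list; base rate stands.
Duty = 1,788 × €1.52 = €2,717.76.
Line 4 (7221.59, Vineth, 3,403 units, €45,293.93):
Base rate for 7221.59 is 15% + €0.82/unit.
Additional duty on 7221.59 from Vineth: +14.4%. Applied ad valorem rate: 15% + 14.4% = 29.4%.
Duty = €45,293.93 × 29.4% + 3,403 × €0.82 = €16,106.88.
Total = €43,859.69 + €358,707.35 + €2,717.76 + €16,106.88 = €421,391.68.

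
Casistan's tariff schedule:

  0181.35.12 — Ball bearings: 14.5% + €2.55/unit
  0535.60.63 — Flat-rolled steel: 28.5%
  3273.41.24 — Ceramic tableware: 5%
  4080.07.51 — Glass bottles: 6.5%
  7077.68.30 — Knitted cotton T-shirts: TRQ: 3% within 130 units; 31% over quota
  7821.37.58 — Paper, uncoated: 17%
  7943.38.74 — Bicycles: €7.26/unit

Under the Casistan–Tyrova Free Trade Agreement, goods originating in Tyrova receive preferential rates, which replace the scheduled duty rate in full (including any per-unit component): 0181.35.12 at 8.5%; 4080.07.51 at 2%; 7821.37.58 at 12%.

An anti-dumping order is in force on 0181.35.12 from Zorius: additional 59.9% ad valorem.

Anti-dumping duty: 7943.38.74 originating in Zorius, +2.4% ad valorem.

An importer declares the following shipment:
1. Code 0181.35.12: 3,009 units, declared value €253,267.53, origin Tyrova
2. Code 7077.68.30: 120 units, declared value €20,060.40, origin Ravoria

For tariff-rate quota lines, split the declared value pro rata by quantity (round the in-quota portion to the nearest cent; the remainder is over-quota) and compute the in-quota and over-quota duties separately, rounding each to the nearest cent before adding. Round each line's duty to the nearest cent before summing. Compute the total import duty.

€22,129.55

Line 1 (0181.35.12, Tyrova, 3,009 units, €253,267.53):
Base rate for 0181.35.12 is 14.5% + €2.55/unit.
Origin Tyrova qualifies under the Casistan–Tyrova agreement and 0181.35.12 is covered: preferential rate 8.5% applies instead.
The additional-duty order on 0181.35.12 targets Zorius, not Tyrova; it does not apply.
Duty = €253,267.53 × 8.5% = €21,527.74.
Line 2 (7077.68.30, Ravoria, 120 units, €20,060.40):
Code 7077.68.30 is under a tariff-rate quota (threshold 130 units). Quantity 120 units is within the quota, so the in-quota rate 3% applies to the full value.
Duty = €20,060.40 × 3% = €601.81.
Total = €21,527.74 + €601.81 = €22,129.55.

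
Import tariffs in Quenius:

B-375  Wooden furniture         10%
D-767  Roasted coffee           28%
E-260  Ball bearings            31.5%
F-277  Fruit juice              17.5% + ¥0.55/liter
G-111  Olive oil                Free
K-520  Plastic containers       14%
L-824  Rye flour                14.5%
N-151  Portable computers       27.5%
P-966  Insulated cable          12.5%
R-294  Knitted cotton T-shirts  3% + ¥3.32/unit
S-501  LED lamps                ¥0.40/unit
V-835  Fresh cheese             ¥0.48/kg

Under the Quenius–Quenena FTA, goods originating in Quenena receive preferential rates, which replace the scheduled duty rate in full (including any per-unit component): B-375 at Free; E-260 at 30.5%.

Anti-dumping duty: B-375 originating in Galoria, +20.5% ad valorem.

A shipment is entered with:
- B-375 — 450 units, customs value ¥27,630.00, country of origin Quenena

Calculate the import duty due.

Line 1 (B-375, Quenena, 450 units, ¥27,630.00):
Base rate for B-375 is 10%.
Origin Quenena qualifies under the Quenius–Quenena agreement and B-375 is covered: preferential rate Free applies instead.
The additional-duty order on B-375 targets Galoria, not Quenena; it does not apply.
Duty = ¥27,630.00 × 0% = ¥0.00.

¥0.00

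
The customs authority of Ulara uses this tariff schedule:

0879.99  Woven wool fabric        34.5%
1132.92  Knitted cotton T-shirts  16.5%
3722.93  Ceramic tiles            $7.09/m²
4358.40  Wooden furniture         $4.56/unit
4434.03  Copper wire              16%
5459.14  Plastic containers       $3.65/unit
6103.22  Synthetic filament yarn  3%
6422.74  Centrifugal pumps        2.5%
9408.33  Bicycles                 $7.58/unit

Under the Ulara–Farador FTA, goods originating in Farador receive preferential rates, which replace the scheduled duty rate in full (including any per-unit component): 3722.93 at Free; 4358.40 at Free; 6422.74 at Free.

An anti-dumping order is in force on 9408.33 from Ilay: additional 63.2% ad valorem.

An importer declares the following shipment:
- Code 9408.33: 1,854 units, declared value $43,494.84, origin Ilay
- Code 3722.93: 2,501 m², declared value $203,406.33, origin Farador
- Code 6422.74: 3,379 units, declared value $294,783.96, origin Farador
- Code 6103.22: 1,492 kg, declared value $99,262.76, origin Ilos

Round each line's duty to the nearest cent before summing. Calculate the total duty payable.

$44,519.94

Line 1 (9408.33, Ilay, 1,854 units, $43,494.84):
Base rate for 9408.33 is $7.58/unit.
Additional duty on 9408.33 from Ilay: +63.2% ad valorem. Applied ad valorem rate = 63.2%.
Duty = $43,494.84 × 63.2% + 1,854 × $7.58 = $41,542.06.
Line 2 (3722.93, Farador, 2,501 m², $203,406.33):
Base rate for 3722.93 is $7.09/m².
Origin Farador qualifies under the Ulara–Farador agreement and 3722.93 is covered: preferential rate Free applies instead.
Duty = $203,406.33 × 0% = $0.00.
Line 3 (6422.74, Farador, 3,379 units, $294,783.96):
Base rate for 6422.74 is 2.5%.
Origin Farador qualifies under the Ulara–Farador agreement and 6422.74 is covered: preferential rate Free applies instead.
Duty = $294,783.96 × 0% = $0.00.
Line 4 (6103.22, Ilos, 1,492 kg, $99,262.76):
Base rate for 6103.22 is 3%.
Duty = $99,262.76 × 3% = $2,977.88.
Total = $41,542.06 + $0.00 + $0.00 + $2,977.88 = $44,519.94.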